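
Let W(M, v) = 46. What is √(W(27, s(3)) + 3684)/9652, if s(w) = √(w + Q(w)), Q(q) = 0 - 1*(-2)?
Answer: √3730/9652 ≈ 0.0063276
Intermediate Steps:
Q(q) = 2 (Q(q) = 0 + 2 = 2)
s(w) = √(2 + w) (s(w) = √(w + 2) = √(2 + w))
√(W(27, s(3)) + 3684)/9652 = √(46 + 3684)/9652 = √3730*(1/9652) = √3730/9652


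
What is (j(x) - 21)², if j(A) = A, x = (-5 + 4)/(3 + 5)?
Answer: 28561/64 ≈ 446.27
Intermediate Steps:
x = -⅛ (x = -1/8 = -1*⅛ = -⅛ ≈ -0.12500)
(j(x) - 21)² = (-⅛ - 21)² = (-169/8)² = 28561/64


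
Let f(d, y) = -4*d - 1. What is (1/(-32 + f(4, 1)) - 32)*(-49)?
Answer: 1569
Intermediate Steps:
f(d, y) = -1 - 4*d
(1/(-32 + f(4, 1)) - 32)*(-49) = (1/(-32 + (-1 - 4*4)) - 32)*(-49) = (1/(-32 + (-1 - 16)) - 32)*(-49) = (1/(-32 - 17) - 32)*(-49) = (1/(-49) - 32)*(-49) = (-1/49 - 32)*(-49) = -1569/49*(-49) = 1569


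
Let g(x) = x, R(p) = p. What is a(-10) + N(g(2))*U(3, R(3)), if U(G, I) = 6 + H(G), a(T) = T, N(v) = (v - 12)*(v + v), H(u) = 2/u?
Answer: -830/3 ≈ -276.67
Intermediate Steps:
N(v) = 2*v*(-12 + v) (N(v) = (-12 + v)*(2*v) = 2*v*(-12 + v))
U(G, I) = 6 + 2/G
a(-10) + N(g(2))*U(3, R(3)) = -10 + (2*2*(-12 + 2))*(6 + 2/3) = -10 + (2*2*(-10))*(6 + 2*(⅓)) = -10 - 40*(6 + ⅔) = -10 - 40*20/3 = -10 - 800/3 = -830/3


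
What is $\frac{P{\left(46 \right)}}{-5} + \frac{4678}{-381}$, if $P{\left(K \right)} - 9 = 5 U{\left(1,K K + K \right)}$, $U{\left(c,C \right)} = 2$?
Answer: $- \frac{30629}{1905} \approx -16.078$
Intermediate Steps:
$P{\left(K \right)} = 19$ ($P{\left(K \right)} = 9 + 5 \cdot 2 = 9 + 10 = 19$)
$\frac{P{\left(46 \right)}}{-5} + \frac{4678}{-381} = \frac{19}{-5} + \frac{4678}{-381} = 19 \left(- \frac{1}{5}\right) + 4678 \left(- \frac{1}{381}\right) = - \frac{19}{5} - \frac{4678}{381} = - \frac{30629}{1905}$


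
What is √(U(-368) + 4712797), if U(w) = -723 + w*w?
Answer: √4847498 ≈ 2201.7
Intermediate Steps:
U(w) = -723 + w²
√(U(-368) + 4712797) = √((-723 + (-368)²) + 4712797) = √((-723 + 135424) + 4712797) = √(134701 + 4712797) = √4847498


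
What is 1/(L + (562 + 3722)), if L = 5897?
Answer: 1/10181 ≈ 9.8222e-5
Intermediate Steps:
1/(L + (562 + 3722)) = 1/(5897 + (562 + 3722)) = 1/(5897 + 4284) = 1/10181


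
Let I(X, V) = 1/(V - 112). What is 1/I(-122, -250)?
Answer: -362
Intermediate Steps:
I(X, V) = 1/(-112 + V)
1/I(-122, -250) = 1/(1/(-112 - 250)) = 1/(1/(-362)) = 1/(-1/362) = -362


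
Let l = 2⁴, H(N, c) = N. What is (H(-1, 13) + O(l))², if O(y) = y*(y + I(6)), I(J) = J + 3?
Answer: 159201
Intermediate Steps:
I(J) = 3 + J
l = 16
O(y) = y*(9 + y) (O(y) = y*(y + (3 + 6)) = y*(y + 9) = y*(9 + y))
(H(-1, 13) + O(l))² = (-1 + 16*(9 + 16))² = (-1 + 16*25)² = (-1 + 400)² = 399² = 159201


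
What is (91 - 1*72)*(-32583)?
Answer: -619077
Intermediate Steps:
(91 - 1*72)*(-32583) = (91 - 72)*(-32583) = 19*(-32583) = -619077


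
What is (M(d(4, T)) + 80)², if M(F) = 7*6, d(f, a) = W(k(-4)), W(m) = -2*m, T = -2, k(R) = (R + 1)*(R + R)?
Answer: 14884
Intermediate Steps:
k(R) = 2*R*(1 + R) (k(R) = (1 + R)*(2*R) = 2*R*(1 + R))
d(f, a) = -48 (d(f, a) = -4*(-4)*(1 - 4) = -4*(-4)*(-3) = -2*24 = -48)
M(F) = 42
(M(d(4, T)) + 80)² = (42 + 80)² = 122² = 14884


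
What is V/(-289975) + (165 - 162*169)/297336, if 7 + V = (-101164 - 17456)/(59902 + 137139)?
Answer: -60481024823/661020050600 ≈ -0.091496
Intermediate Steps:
V = -2273/299 (V = -7 + (-101164 - 17456)/(59902 + 137139) = -7 - 118620/197041 = -7 - 118620*1/197041 = -7 - 180/299 = -2273/299 ≈ -7.6020)
V/(-289975) + (165 - 162*169)/297336 = -2273/299/(-289975) + (165 - 162*169)/297336 = -2273/299*(-1/289975) + (165 - 27378)*(1/297336) = 2273/86702525 - 27213*1/297336 = 2273/86702525 - 9071/99112 = -60481024823/661020050600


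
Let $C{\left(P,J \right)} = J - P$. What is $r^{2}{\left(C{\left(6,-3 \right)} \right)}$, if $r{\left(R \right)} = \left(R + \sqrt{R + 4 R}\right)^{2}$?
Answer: $81 \left(3 - i \sqrt{5}\right)^{4} \approx -13284.0 - 8693.8 i$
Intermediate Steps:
$r{\left(R \right)} = \left(R + \sqrt{5} \sqrt{R}\right)^{2}$ ($r{\left(R \right)} = \left(R + \sqrt{5 R}\right)^{2} = \left(R + \sqrt{5} \sqrt{R}\right)^{2}$)
$r^{2}{\left(C{\left(6,-3 \right)} \right)} = \left(\left(\left(-3 - 6\right) + \sqrt{5} \sqrt{-3 - 6}\right)^{2}\right)^{2} = \left(\left(-9 + \sqrt{5} \sqrt{-9}\right)^{2}\right)^{2} = \left(\left(-9 + \sqrt{5} \cdot 3 i\right)^{2}\right)^{2} = \left(\left(-9 + 3 i \sqrt{5}\right)^{2}\right)^{2} = \left(-9 + 3 i \sqrt{5}\right)^{4}$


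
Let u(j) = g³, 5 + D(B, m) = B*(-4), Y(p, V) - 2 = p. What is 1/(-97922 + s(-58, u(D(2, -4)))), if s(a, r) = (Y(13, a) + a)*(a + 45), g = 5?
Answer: -1/97363 ≈ -1.0271e-5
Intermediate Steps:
Y(p, V) = 2 + p
D(B, m) = -5 - 4*B (D(B, m) = -5 + B*(-4) = -5 - 4*B)
u(j) = 125 (u(j) = 5³ = 125)
s(a, r) = (15 + a)*(45 + a) (s(a, r) = ((2 + 13) + a)*(a + 45) = (15 + a)*(45 + a))
1/(-97922 + s(-58, u(D(2, -4)))) = 1/(-97922 + (675 + (-58)² + 60*(-58))) = 1/(-97922 + (675 + 3364 - 3480)) = 1/(-97922 + 559) = 1/(-97363) = -1/97363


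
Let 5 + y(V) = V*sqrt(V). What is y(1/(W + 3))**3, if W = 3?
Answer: -9005/72 + 16201*sqrt(6)/7776 ≈ -119.97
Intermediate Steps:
y(V) = -5 + V**(3/2) (y(V) = -5 + V*sqrt(V) = -5 + V**(3/2))
y(1/(W + 3))**3 = (-5 + (1/(3 + 3))**(3/2))**3 = (-5 + (1/6)**(3/2))**3 = (-5 + sqrt(6)/36)**3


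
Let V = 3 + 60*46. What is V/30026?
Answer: 2763/30026 ≈ 0.092020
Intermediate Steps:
V = 2763 (V = 3 + 2760 = 2763)
V/30026 = 2763/30026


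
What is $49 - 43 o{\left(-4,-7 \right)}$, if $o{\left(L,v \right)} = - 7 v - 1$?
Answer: $-2015$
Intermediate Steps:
$o{\left(L,v \right)} = -1 - 7 v$
$49 - 43 o{\left(-4,-7 \right)} = 49 - 43 \left(-1 - -49\right) = 49 - 43 \left(-1 + 49\right) = 49 - 2064 = -2015$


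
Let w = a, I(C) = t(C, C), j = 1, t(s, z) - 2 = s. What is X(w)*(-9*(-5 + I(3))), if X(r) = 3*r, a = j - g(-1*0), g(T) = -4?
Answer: 0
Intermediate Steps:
t(s, z) = 2 + s
I(C) = 2 + C
a = 5 (a = 1 - 1*(-4) = 1 + 4 = 5)
w = 5
X(w)*(-9*(-5 + I(3))) = (3*5)*(-9*(-5 + (2 + 3))) = 15*(-9*(-5 + 5)) = 15*(-9*0) = 15*0 = 0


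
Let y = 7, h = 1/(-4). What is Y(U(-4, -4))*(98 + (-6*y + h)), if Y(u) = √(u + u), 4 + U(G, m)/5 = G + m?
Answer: 223*I*√30/2 ≈ 610.71*I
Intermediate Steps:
h = -¼ ≈ -0.25000
U(G, m) = -20 + 5*G + 5*m (U(G, m) = -20 + 5*(G + m) = -20 + (5*G + 5*m) = -20 + 5*G + 5*m)
Y(u) = √2*√u (Y(u) = √(2*u) = √2*√u)
Y(U(-4, -4))*(98 + (-6*y + h)) = (√2*√(-20 + 5*(-4) + 5*(-4)))*(98 + (-6*7 - ¼)) = (√2*√(-20 - 20 - 20))*(98 + (-42 - ¼)) = (√2*√(-60))*(98 - 169/4) = (√2*(2*I*√15))*(223/4) = (2*I*√30)*(223/4) = 223*I*√30/2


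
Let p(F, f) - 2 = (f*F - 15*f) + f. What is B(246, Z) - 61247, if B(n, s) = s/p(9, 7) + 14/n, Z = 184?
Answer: -27624886/451 ≈ -61253.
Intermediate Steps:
p(F, f) = 2 - 14*f + F*f (p(F, f) = 2 + ((f*F - 15*f) + f) = 2 + ((F*f - 15*f) + f) = 2 + ((-15*f + F*f) + f) = 2 + (-14*f + F*f) = 2 - 14*f + F*f)
B(n, s) = 14/n - s/33 (B(n, s) = s/(2 - 14*7 + 9*7) + 14/n = s/(2 - 98 + 63) + 14/n = s/(-33) + 14/n = s*(-1/33) + 14/n = -s/33 + 14/n = 14/n - s/33)
B(246, Z) - 61247 = (14/246 - 1/33*184) - 61247 = (14*(1/246) - 184/33) - 61247 = (7/123 - 184/33) - 61247 = -2489/451 - 61247 = -27624886/451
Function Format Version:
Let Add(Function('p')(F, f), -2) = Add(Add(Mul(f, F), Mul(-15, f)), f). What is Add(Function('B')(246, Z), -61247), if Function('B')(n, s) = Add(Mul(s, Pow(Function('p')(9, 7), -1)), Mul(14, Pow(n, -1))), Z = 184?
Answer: Rational(-27624886, 451) ≈ -61253.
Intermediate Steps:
Function('p')(F, f) = Add(2, Mul(-14, f), Mul(F, f)) (Function('p')(F, f) = Add(2, Add(Add(Mul(f, F), Mul(-15, f)), f)) = Add(2, Add(Add(Mul(F, f), Mul(-15, f)), f)) = Add(2, Add(Add(Mul(-15, f), Mul(F, f)), f)) = Add(2, Add(Mul(-14, f), Mul(F, f))) = Add(2, Mul(-14, f), Mul(F, f)))
Function('B')(n, s) = Add(Mul(14, Pow(n, -1)), Mul(Rational(-1, 33), s)) (Function('B')(n, s) = Add(Mul(s, Pow(Add(2, Mul(-14, 7), Mul(9, 7)), -1)), Mul(14, Pow(n, -1))) = Add(Mul(s, Pow(Add(2, -98, 63), -1)), Mul(14, Pow(n, -1))) = Add(Mul(s, Pow(-33, -1)), Mul(14, Pow(n, -1))) = Add(Mul(s, Rational(-1, 33)), Mul(14, Pow(n, -1))) = Add(Mul(Rational(-1, 33), s), Mul(14, Pow(n, -1))) = Add(Mul(14, Pow(n, -1)), Mul(Rational(-1, 33), s)))
Add(Function('B')(246, Z), -61247) = Add(Add(Mul(14, Pow(246, -1)), Mul(Rational(-1, 33), 184)), -61247) = Add(Add(Mul(14, Rational(1, 246)), Rational(-184, 33)), -61247) = Add(Add(Rational(7, 123), Rational(-184, 33)), -61247) = Add(Rational(-2489, 451), -61247) = Rational(-27624886, 451)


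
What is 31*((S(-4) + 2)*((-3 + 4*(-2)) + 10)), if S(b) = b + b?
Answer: 186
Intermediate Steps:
S(b) = 2*b
31*((S(-4) + 2)*((-3 + 4*(-2)) + 10)) = 31*((2*(-4) + 2)*((-3 + 4*(-2)) + 10)) = 31*((-8 + 2)*((-3 - 8) + 10)) = 31*(-6*(-11 + 10)) = 31*(-6*(-1)) = 31*6 = 186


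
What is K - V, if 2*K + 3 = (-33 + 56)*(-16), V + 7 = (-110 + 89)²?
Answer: -1239/2 ≈ -619.50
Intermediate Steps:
V = 434 (V = -7 + (-110 + 89)² = -7 + (-21)² = -7 + 441 = 434)
K = -371/2 (K = -3/2 + ((-33 + 56)*(-16))/2 = -3/2 + (23*(-16))/2 = -3/2 + (½)*(-368) = -3/2 - 184 = -371/2 ≈ -185.50)
K - V = -371/2 - 1*434 = -371/2 - 434 = -1239/2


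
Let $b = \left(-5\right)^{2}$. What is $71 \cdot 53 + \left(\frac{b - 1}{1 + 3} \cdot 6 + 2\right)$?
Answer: $3801$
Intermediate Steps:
$b = 25$
$71 \cdot 53 + \left(\frac{b - 1}{1 + 3} \cdot 6 + 2\right) = 71 \cdot 53 + \left(\frac{25 - 1}{1 + 3} \cdot 6 + 2\right) = 3763 + \left(\frac{24}{4} \cdot 6 + 2\right) = 3763 + \left(24 \cdot \frac{1}{4} \cdot 6 + 2\right) = 3763 + \left(6 \cdot 6 + 2\right) = 3763 + \left(36 + 2\right) = 3763 + 38 = 3801$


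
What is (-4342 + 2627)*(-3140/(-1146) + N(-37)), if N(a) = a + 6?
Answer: 27770995/573 ≈ 48466.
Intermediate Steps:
N(a) = 6 + a
(-4342 + 2627)*(-3140/(-1146) + N(-37)) = (-4342 + 2627)*(-3140/(-1146) + (6 - 37)) = -1715*(-3140*(-1/1146) - 31) = -1715*(1570/573 - 31) = -1715*(-16193/573) = 27770995/573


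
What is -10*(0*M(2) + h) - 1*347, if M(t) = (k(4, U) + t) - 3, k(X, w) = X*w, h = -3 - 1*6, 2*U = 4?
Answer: -257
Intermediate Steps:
U = 2 (U = (½)*4 = 2)
h = -9 (h = -3 - 6 = -9)
M(t) = 5 + t (M(t) = (4*2 + t) - 3 = (8 + t) - 3 = 5 + t)
-10*(0*M(2) + h) - 1*347 = -10*(0*(5 + 2) - 9) - 1*347 = -10*(0*7 - 9) - 347 = -10*(0 - 9) - 347 = -10*(-9) - 347 = 90 - 347 = -257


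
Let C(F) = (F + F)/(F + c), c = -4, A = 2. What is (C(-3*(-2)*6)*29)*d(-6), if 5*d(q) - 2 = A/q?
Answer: 87/4 ≈ 21.750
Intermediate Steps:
C(F) = 2*F/(-4 + F) (C(F) = (F + F)/(F - 4) = (2*F)/(-4 + F) = 2*F/(-4 + F))
d(q) = ⅖ + 2/(5*q) (d(q) = ⅖ + (2/q)/5 = ⅖ + 2/(5*q))
(C(-3*(-2)*6)*29)*d(-6) = ((2*(-3*(-2)*6)/(-4 - 3*(-2)*6))*29)*((⅖)*(1 - 6)/(-6)) = ((2*(6*6)/(-4 + 6*6))*29)*((⅖)*(-⅙)*(-5)) = ((2*36/(-4 + 36))*29)*(⅓) = ((2*36/32)*29)*(⅓) = ((2*36*(1/32))*29)*(⅓) = ((9/4)*29)*(⅓) = (261/4)*(⅓) = 87/4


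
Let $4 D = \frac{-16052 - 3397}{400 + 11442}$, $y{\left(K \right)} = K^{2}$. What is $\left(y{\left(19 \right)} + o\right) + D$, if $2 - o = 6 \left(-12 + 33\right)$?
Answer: $\frac{11206767}{47368} \approx 236.59$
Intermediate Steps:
$D = - \frac{19449}{47368}$ ($D = \frac{\left(-16052 - 3397\right) \frac{1}{400 + 11442}}{4} = \frac{\left(-19449\right) \frac{1}{11842}}{4} = \frac{1}{4} \left(- \frac{19449}{11842}\right) = - \frac{19449}{47368} \approx -0.41059$)
$o = -124$ ($o = 2 - 6 \left(-12 + 33\right) = 2 - 6 \cdot 21 = 2 - 126 = -124$)
$\left(y{\left(19 \right)} + o\right) + D = \left(19^{2} - 124\right) - \frac{19449}{47368} = \left(361 - 124\right) - \frac{19449}{47368} = 237 - \frac{19449}{47368} = \frac{11206767}{47368}$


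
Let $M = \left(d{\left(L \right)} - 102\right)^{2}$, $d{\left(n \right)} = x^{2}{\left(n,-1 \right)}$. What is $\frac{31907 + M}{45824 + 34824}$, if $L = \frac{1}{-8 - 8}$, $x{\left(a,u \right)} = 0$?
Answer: $\frac{42311}{80648} \approx 0.52464$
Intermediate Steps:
$L = - \frac{1}{16}$ ($L = \frac{1}{-16} = - \frac{1}{16} \approx -0.0625$)
$d{\left(n \right)} = 0$ ($d{\left(n \right)} = 0^{2} = 0$)
$M = 10404$ ($M = \left(0 - 102\right)^{2} = \left(-102\right)^{2} = 10404$)
$\frac{31907 + M}{45824 + 34824} = \frac{31907 + 10404}{45824 + 34824} = \frac{42311}{80648}$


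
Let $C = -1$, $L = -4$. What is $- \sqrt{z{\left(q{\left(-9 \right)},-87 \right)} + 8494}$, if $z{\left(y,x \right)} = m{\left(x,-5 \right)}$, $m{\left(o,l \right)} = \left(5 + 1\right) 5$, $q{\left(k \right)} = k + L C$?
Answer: $- 2 \sqrt{2131} \approx -92.326$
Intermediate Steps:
$q{\left(k \right)} = 4 + k$ ($q{\left(k \right)} = k - -4 = k + 4 = 4 + k$)
$m{\left(o,l \right)} = 30$ ($m{\left(o,l \right)} = 6 \cdot 5 = 30$)
$z{\left(y,x \right)} = 30$
$- \sqrt{z{\left(q{\left(-9 \right)},-87 \right)} + 8494} = - \sqrt{30 + 8494} = - \sqrt{8524} = - 2 \sqrt{2131}$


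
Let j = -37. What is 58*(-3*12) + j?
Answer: -2125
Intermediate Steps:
58*(-3*12) + j = 58*(-3*12) - 37 = 58*(-36) - 37 = -2088 - 37 = -2125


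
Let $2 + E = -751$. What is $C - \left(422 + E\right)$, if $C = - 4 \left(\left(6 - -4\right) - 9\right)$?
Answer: $327$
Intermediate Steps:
$E = -753$ ($E = -2 - 751 = -753$)
$C = -4$ ($C = - 4 \left(\left(6 + 4\right) - 9\right) = - 4 \left(10 - 9\right) = \left(-4\right) 1 = -4$)
$C - \left(422 + E\right) = -4 - -331 = -4 + \left(-422 + 753\right) = -4 + 331 = 327$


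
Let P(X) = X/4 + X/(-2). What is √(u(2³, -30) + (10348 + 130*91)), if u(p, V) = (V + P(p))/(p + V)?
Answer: √2683714/11 ≈ 148.93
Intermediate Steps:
P(X) = -X/4 (P(X) = X*(¼) + X*(-½) = X/4 - X/2 = -X/4)
u(p, V) = (V - p/4)/(V + p) (u(p, V) = (V - p/4)/(p + V) = (V - p/4)/(V + p))
√(u(2³, -30) + (10348 + 130*91)) = √((-30 - ¼*2³)/(-30 + 2³) + (10348 + 130*91)) = √((-30 - ¼*8)/(-30 + 8) + (10348 + 11830)) = √((-30 - 2)/(-22) + 22178) = √(-1/22*(-32) + 22178) = √(16/11 + 22178) = √(243974/11) = √2683714/11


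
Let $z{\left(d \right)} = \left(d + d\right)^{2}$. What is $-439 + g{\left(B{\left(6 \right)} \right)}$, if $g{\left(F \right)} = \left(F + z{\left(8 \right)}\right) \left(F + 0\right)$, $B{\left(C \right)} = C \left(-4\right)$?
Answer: $-6007$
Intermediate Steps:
$B{\left(C \right)} = - 4 C$
$z{\left(d \right)} = 4 d^{2}$ ($z{\left(d \right)} = \left(2 d\right)^{2} = 4 d^{2}$)
$g{\left(F \right)} = F \left(256 + F\right)$ ($g{\left(F \right)} = \left(F + 4 \cdot 8^{2}\right) \left(F + 0\right) = \left(F + 4 \cdot 64\right) F = \left(F + 256\right) F = \left(256 + F\right) F = F \left(256 + F\right)$)
$-439 + g{\left(B{\left(6 \right)} \right)} = -439 + \left(-4\right) 6 \left(256 - 24\right) = -439 - 24 \left(256 - 24\right) = -439 - 5568 = -6007$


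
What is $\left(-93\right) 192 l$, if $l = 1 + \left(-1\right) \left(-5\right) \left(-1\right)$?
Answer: $71424$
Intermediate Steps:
$l = -4$ ($l = 1 + 5 \left(-1\right) = 1 - 5 = -4$)
$\left(-93\right) 192 l = \left(-93\right) 192 \left(-4\right) = \left(-17856\right) \left(-4\right) = 71424$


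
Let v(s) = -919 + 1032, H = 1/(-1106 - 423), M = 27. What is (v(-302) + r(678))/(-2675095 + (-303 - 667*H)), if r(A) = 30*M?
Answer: -1411267/4090682875 ≈ -0.00034500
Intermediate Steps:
H = -1/1529 (H = 1/(-1529) = -1/1529 ≈ -0.00065402)
r(A) = 810 (r(A) = 30*27 = 810)
v(s) = 113
(v(-302) + r(678))/(-2675095 + (-303 - 667*H)) = (113 + 810)/(-2675095 + (-303 - 667*(-1/1529))) = 923/(-2675095 + (-303 + 667/1529)) = 923/(-2675095 - 462620/1529) = 923/(-4090682875/1529) = 923*(-1529/4090682875) = -1411267/4090682875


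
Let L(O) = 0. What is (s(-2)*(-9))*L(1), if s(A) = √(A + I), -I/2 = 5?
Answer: 0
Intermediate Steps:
I = -10 (I = -2*5 = -10)
s(A) = √(-10 + A) (s(A) = √(A - 10) = √(-10 + A))
(s(-2)*(-9))*L(1) = (√(-10 - 2)*(-9))*0 = (√(-12)*(-9))*0 = ((2*I*√3)*(-9))*0 = -18*I*√3*0 = 0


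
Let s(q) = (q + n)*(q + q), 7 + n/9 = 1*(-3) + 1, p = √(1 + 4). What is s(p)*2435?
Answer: 24350 - 394470*√5 ≈ -8.5771e+5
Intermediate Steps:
p = √5 ≈ 2.2361
n = -81 (n = -63 + 9*(1*(-3) + 1) = -63 + 9*(-3 + 1) = -63 + 9*(-2) = -63 - 18 = -81)
s(q) = 2*q*(-81 + q) (s(q) = (q - 81)*(q + q) = (-81 + q)*(2*q) = 2*q*(-81 + q))
s(p)*2435 = (2*√5*(-81 + √5))*2435 = 4870*√5*(-81 + √5)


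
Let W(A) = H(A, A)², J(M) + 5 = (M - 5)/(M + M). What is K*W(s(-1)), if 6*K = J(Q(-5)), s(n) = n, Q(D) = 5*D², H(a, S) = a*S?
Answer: -113/150 ≈ -0.75333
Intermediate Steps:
H(a, S) = S*a
J(M) = -5 + (-5 + M)/(2*M) (J(M) = -5 + (M - 5)/(M + M) = -5 + (-5 + M)/((2*M)) = -5 + (-5 + M)*(1/(2*M)) = -5 + (-5 + M)/(2*M))
K = -113/150 (K = ((-5 - 45*(-5)²)/(2*((5*(-5)²))))/6 = ((-5 - 45*25)/(2*((5*25))))/6 = ((½)*(-5 - 9*125)/125)/6 = ((½)*(1/125)*(-5 - 1125))/6 = ((½)*(1/125)*(-1130))/6 = (⅙)*(-113/25) = -113/150 ≈ -0.75333)
W(A) = A⁴ (W(A) = (A*A)² = (A²)² = A⁴)
K*W(s(-1)) = -113/150*(-1)⁴ = -113/150*1 = -113/150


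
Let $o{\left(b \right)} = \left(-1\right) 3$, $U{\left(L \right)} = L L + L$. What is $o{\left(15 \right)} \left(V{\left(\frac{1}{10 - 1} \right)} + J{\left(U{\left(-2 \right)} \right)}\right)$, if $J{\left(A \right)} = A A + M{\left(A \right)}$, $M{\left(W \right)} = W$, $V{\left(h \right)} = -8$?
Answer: $6$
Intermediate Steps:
$U{\left(L \right)} = L + L^{2}$ ($U{\left(L \right)} = L^{2} + L = L + L^{2}$)
$J{\left(A \right)} = A + A^{2}$ ($J{\left(A \right)} = A A + A = A^{2} + A = A + A^{2}$)
$o{\left(b \right)} = -3$
$o{\left(15 \right)} \left(V{\left(\frac{1}{10 - 1} \right)} + J{\left(U{\left(-2 \right)} \right)}\right) = - 3 \left(-8 + - 2 \left(1 - 2\right) \left(1 - 2 \left(1 - 2\right)\right)\right) = - 3 \left(-8 + \left(-2\right) \left(-1\right) \left(1 - -2\right)\right) = - 3 \left(-8 + 2 \left(1 + 2\right)\right) = - 3 \left(-8 + 2 \cdot 3\right) = - 3 \left(-8 + 6\right) = \left(-3\right) \left(-2\right) = 6$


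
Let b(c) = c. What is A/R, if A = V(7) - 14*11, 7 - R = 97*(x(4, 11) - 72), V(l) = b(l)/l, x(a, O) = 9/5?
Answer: -765/34082 ≈ -0.022446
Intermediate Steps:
x(a, O) = 9/5 (x(a, O) = 9*(⅕) = 9/5)
V(l) = 1 (V(l) = l/l = 1)
R = 34082/5 (R = 7 - 97*(9/5 - 72) = 7 - 97*(-351)/5 = 7 - 1*(-34047/5) = 7 + 34047/5 = 34082/5 ≈ 6816.4)
A = -153 (A = 1 - 14*11 = 1 - 154 = -153)
A/R = -153/34082/5 = -153*5/34082 = -765/34082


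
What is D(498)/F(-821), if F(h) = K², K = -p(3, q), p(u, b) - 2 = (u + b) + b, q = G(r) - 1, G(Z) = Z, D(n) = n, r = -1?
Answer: 498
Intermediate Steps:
q = -2 (q = -1 - 1 = -2)
p(u, b) = 2 + u + 2*b (p(u, b) = 2 + ((u + b) + b) = 2 + ((b + u) + b) = 2 + (u + 2*b) = 2 + u + 2*b)
K = -1 (K = -(2 + 3 + 2*(-2)) = -(2 + 3 - 4) = -1*1 = -1)
F(h) = 1 (F(h) = (-1)² = 1)
D(498)/F(-821) = 498/1 = 498*1 = 498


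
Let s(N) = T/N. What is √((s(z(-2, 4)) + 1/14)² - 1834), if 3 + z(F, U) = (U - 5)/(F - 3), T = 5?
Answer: I*√89722/7 ≈ 42.791*I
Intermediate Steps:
z(F, U) = -3 + (-5 + U)/(-3 + F) (z(F, U) = -3 + (U - 5)/(F - 3) = -3 + (-5 + U)/(-3 + F))
s(N) = 5/N
√((s(z(-2, 4)) + 1/14)² - 1834) = √((5/(((4 + 4 - 3*(-2))/(-3 - 2))) + 1/14)² - 1834) = √((5/(((4 + 4 + 6)/(-5))) + 1/14)² - 1834) = √((5/((-⅕*14)) + 1/14)² - 1834) = √((5/(-14/5) + 1/14)² - 1834) = √((5*(-5/14) + 1/14)² - 1834) = √((-25/14 + 1/14)² - 1834) = √((-12/7)² - 1834) = √(144/49 - 1834) = √(-89722/49) = I*√89722/7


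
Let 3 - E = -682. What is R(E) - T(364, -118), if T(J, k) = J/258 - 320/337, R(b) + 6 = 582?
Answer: 25020394/43473 ≈ 575.54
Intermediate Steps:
E = 685 (E = 3 - 1*(-682) = 3 + 682 = 685)
R(b) = 576 (R(b) = -6 + 582 = 576)
T(J, k) = -320/337 + J/258 (T(J, k) = J*(1/258) - 320*1/337 = J/258 - 320/337 = -320/337 + J/258)
R(E) - T(364, -118) = 576 - (-320/337 + (1/258)*364) = 576 - (-320/337 + 182/129) = 576 - 1*20054/43473 = 576 - 20054/43473 = 25020394/43473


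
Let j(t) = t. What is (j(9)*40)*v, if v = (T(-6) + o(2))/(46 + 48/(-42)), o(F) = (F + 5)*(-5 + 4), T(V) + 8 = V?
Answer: -26460/157 ≈ -168.53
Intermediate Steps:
T(V) = -8 + V
o(F) = -5 - F (o(F) = (5 + F)*(-1) = -5 - F)
v = -147/314 (v = ((-8 - 6) + (-5 - 1*2))/(46 + 48/(-42)) = (-14 + (-5 - 2))/(46 + 48*(-1/42)) = (-14 - 7)/(46 - 8/7) = -21/314/7 = -21*7/314 = -147/314 ≈ -0.46815)
(j(9)*40)*v = (9*40)*(-147/314) = 360*(-147/314) = -26460/157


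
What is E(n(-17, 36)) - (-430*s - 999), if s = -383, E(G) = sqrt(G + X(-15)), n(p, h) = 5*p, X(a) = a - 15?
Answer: -163691 + I*sqrt(115) ≈ -1.6369e+5 + 10.724*I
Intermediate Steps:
X(a) = -15 + a
E(G) = sqrt(-30 + G) (E(G) = sqrt(G + (-15 - 15)) = sqrt(G - 30) = sqrt(-30 + G))
E(n(-17, 36)) - (-430*s - 999) = sqrt(-30 + 5*(-17)) - (-430*(-383) - 999) = sqrt(-30 - 85) - (164690 - 999) = sqrt(-115) - 1*163691 = I*sqrt(115) - 163691 = -163691 + I*sqrt(115)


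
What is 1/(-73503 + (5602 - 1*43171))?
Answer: -1/111072 ≈ -9.0032e-6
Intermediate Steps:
1/(-73503 + (5602 - 1*43171)) = 1/(-73503 + (5602 - 43171)) = 1/(-73503 - 37569) = 1/(-111072) = -1/111072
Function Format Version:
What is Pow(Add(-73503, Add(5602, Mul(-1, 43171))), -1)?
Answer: Rational(-1, 111072) ≈ -9.0032e-6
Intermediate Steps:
Pow(Add(-73503, Add(5602, Mul(-1, 43171))), -1) = Pow(Add(-73503, Add(5602, -43171)), -1) = Pow(Add(-73503, -37569), -1) = Pow(-111072, -1) = Rational(-1, 111072)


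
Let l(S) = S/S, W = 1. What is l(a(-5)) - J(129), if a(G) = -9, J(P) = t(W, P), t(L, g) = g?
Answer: -128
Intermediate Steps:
J(P) = P
l(S) = 1
l(a(-5)) - J(129) = 1 - 1*129 = 1 - 129 = -128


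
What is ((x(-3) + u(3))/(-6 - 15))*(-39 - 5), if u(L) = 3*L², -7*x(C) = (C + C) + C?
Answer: 2904/49 ≈ 59.265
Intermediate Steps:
x(C) = -3*C/7 (x(C) = -((C + C) + C)/7 = -(2*C + C)/7 = -3*C/7)
((x(-3) + u(3))/(-6 - 15))*(-39 - 5) = ((-3/7*(-3) + 3*3²)/(-6 - 15))*(-39 - 5) = ((9/7 + 3*9)/(-21))*(-44) = ((9/7 + 27)*(-1/21))*(-44) = ((198/7)*(-1/21))*(-44) = -66/49*(-44) = 2904/49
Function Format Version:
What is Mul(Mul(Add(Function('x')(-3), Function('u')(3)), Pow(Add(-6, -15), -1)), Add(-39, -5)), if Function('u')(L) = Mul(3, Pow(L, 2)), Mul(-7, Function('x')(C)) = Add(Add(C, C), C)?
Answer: Rational(2904, 49) ≈ 59.265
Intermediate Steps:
Function('x')(C) = Mul(Rational(-3, 7), C) (Function('x')(C) = Mul(Rational(-1, 7), Add(Add(C, C), C)) = Mul(Rational(-1, 7), Add(Mul(2, C), C)) = Mul(Rational(-1, 7), Mul(3, C)) = Mul(Rational(-3, 7), C))
Mul(Mul(Add(Function('x')(-3), Function('u')(3)), Pow(Add(-6, -15), -1)), Add(-39, -5)) = Mul(Mul(Add(Mul(Rational(-3, 7), -3), Mul(3, Pow(3, 2))), Pow(Add(-6, -15), -1)), Add(-39, -5)) = Mul(Mul(Add(Rational(9, 7), Mul(3, 9)), Pow(-21, -1)), -44) = Mul(Mul(Add(Rational(9, 7), 27), Rational(-1, 21)), -44) = Mul(Mul(Rational(198, 7), Rational(-1, 21)), -44) = Mul(Rational(-66, 49), -44) = Rational(2904, 49)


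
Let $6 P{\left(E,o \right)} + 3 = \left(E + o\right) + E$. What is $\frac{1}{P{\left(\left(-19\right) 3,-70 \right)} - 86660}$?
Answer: $- \frac{6}{520147} \approx -1.1535 \cdot 10^{-5}$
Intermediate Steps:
$P{\left(E,o \right)} = - \frac{1}{2} + \frac{E}{3} + \frac{o}{6}$ ($P{\left(E,o \right)} = - \frac{1}{2} + \frac{\left(E + o\right) + E}{6} = - \frac{1}{2} + \frac{o + 2 E}{6} = - \frac{1}{2} + \left(\frac{E}{3} + \frac{o}{6}\right) = - \frac{1}{2} + \frac{E}{3} + \frac{o}{6}$)
$\frac{1}{P{\left(\left(-19\right) 3,-70 \right)} - 86660} = \frac{1}{\left(- \frac{1}{2} + \frac{\left(-19\right) 3}{3} + \frac{1}{6} \left(-70\right)\right) - 86660} = \frac{1}{\left(- \frac{1}{2} + \frac{1}{3} \left(-57\right) - \frac{35}{3}\right) - 86660} = \frac{1}{\left(- \frac{1}{2} - 19 - \frac{35}{3}\right) - 86660} = \frac{1}{- \frac{187}{6} - 86660} = \frac{1}{- \frac{520147}{6}} = - \frac{6}{520147}$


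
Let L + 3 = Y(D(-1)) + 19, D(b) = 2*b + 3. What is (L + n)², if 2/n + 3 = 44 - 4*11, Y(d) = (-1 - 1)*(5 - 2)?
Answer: 784/9 ≈ 87.111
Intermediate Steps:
D(b) = 3 + 2*b
Y(d) = -6 (Y(d) = -2*3 = -6)
n = -⅔ (n = 2/(-3 + (44 - 4*11)) = 2/(-3 + (44 - 1*44)) = 2/(-3 + (44 - 44)) = 2/(-3 + 0) = 2/(-3) = 2*(-⅓) = -⅔ ≈ -0.66667)
L = 10 (L = -3 + (-6 + 19) = -3 + 13 = 10)
(L + n)² = (10 - ⅔)² = (28/3)² = 784/9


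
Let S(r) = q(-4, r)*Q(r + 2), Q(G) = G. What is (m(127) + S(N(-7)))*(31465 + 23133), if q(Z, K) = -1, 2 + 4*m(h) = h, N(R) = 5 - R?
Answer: 1883631/2 ≈ 9.4182e+5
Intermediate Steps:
m(h) = -½ + h/4
S(r) = -2 - r (S(r) = -(r + 2) = -(2 + r) = -2 - r)
(m(127) + S(N(-7)))*(31465 + 23133) = ((-½ + (¼)*127) + (-2 - (5 - 1*(-7))))*(31465 + 23133) = ((-½ + 127/4) + (-2 - (5 + 7)))*54598 = (125/4 + (-2 - 1*12))*54598 = (125/4 + (-2 - 12))*54598 = (125/4 - 14)*54598 = (69/4)*54598 = 1883631/2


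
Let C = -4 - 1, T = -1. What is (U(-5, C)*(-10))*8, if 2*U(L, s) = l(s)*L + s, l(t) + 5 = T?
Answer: -1000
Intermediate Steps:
l(t) = -6 (l(t) = -5 - 1 = -6)
C = -5
U(L, s) = s/2 - 3*L (U(L, s) = (-6*L + s)/2 = (s - 6*L)/2 = s/2 - 3*L)
(U(-5, C)*(-10))*8 = (((1/2)*(-5) - 3*(-5))*(-10))*8 = ((-5/2 + 15)*(-10))*8 = ((25/2)*(-10))*8 = -125*8 = -1000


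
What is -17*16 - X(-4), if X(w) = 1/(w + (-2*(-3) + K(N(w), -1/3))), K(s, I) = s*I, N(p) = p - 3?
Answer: -3539/13 ≈ -272.23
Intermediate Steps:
N(p) = -3 + p
K(s, I) = I*s
X(w) = 1/(7 + 2*w/3) (X(w) = 1/(w + (-2*(-3) + (-1/3)*(-3 + w))) = 1/(w + (6 + (-1*1/3)*(-3 + w))) = 1/(w + (6 - (-3 + w)/3)) = 1/(w + (6 + (1 - w/3))) = 1/(w + (7 - w/3)) = 1/(7 + 2*w/3))
-17*16 - X(-4) = -17*16 - 3/(21 + 2*(-4)) = -272 - 3/(21 - 8) = -272 - 3/13 = -3539/13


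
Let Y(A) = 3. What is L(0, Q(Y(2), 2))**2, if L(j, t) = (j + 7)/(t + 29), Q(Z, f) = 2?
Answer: 49/961 ≈ 0.050989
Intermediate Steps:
L(j, t) = (7 + j)/(29 + t)
L(0, Q(Y(2), 2))**2 = ((7 + 0)/(29 + 2))**2 = (7/31)**2 = 49/961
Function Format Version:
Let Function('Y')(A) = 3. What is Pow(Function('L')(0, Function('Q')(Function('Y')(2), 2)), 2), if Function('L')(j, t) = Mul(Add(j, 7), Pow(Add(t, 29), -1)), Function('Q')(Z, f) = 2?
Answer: Rational(49, 961) ≈ 0.050989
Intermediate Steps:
Function('L')(j, t) = Mul(Pow(Add(29, t), -1), Add(7, j)) (Function('L')(j, t) = Mul(Add(7, j), Pow(Add(29, t), -1)) = Mul(Pow(Add(29, t), -1), Add(7, j)))
Pow(Function('L')(0, Function('Q')(Function('Y')(2), 2)), 2) = Pow(Mul(Pow(Add(29, 2), -1), Add(7, 0)), 2) = Pow(Mul(Pow(31, -1), 7), 2) = Pow(Mul(Rational(1, 31), 7), 2) = Pow(Rational(7, 31), 2) = Rational(49, 961)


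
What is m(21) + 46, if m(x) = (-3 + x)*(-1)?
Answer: 28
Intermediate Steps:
m(x) = 3 - x
m(21) + 46 = (3 - 1*21) + 46 = (3 - 21) + 46 = -18 + 46 = 28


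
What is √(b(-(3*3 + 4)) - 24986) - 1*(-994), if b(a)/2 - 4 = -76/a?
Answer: 994 + I*√4219306/13 ≈ 994.0 + 158.01*I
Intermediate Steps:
b(a) = 8 - 152/a (b(a) = 8 + 2*(-76/a) = 8 - 152/a)
√(b(-(3*3 + 4)) - 24986) - 1*(-994) = √((8 - 152*(-1/(3*3 + 4))) - 24986) - 1*(-994) = √((8 - 152*(-1/(9 + 4))) - 24986) + 994 = √((8 - 152/((-1*13))) - 24986) + 994 = √((8 - 152/(-13)) - 24986) + 994 = √((8 - 152*(-1/13)) - 24986) + 994 = √((8 + 152/13) - 24986) + 994 = √(256/13 - 24986) + 994 = √(-324562/13) + 994 = I*√4219306/13 + 994 = 994 + I*√4219306/13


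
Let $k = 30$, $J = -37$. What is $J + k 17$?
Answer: $473$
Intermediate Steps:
$J + k 17 = -37 + 30 \cdot 17 = -37 + 510 = 473$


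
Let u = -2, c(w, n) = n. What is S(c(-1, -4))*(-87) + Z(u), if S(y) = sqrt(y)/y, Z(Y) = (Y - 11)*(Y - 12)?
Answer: 182 + 87*I/2 ≈ 182.0 + 43.5*I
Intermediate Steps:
Z(Y) = (-12 + Y)*(-11 + Y) (Z(Y) = (-11 + Y)*(-12 + Y) = (-12 + Y)*(-11 + Y))
S(y) = 1/sqrt(y)
S(c(-1, -4))*(-87) + Z(u) = -87/sqrt(-4) + (132 + (-2)**2 - 23*(-2)) = -I/2*(-87) + (132 + 4 + 46) = 87*I/2 + 182 = 182 + 87*I/2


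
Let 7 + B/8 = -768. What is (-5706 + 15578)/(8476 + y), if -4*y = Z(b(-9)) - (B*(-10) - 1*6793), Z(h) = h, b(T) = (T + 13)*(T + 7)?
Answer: 39488/89119 ≈ 0.44309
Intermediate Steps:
B = -6200 (B = -56 + 8*(-768) = -56 - 6144 = -6200)
b(T) = (7 + T)*(13 + T) (b(T) = (13 + T)*(7 + T) = (7 + T)*(13 + T))
y = 55215/4 (y = -((91 + (-9)**2 + 20*(-9)) - (-6200*(-10) - 1*6793))/4 = -((91 + 81 - 180) - (62000 - 6793))/4 = -(-8 - 1*55207)/4 = -(-8 - 55207)/4 = -1/4*(-55215) = 55215/4 ≈ 13804.)
(-5706 + 15578)/(8476 + y) = (-5706 + 15578)/(8476 + 55215/4) = 9872/(89119/4) = 9872*(4/89119) = 39488/89119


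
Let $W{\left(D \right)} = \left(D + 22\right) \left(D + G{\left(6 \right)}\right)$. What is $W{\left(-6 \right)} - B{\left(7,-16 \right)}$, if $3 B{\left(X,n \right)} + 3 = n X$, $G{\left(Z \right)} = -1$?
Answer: $- \frac{221}{3} \approx -73.667$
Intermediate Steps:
$B{\left(X,n \right)} = -1 + \frac{X n}{3}$ ($B{\left(X,n \right)} = -1 + \frac{n X}{3} = -1 + \frac{X n}{3}$)
$W{\left(D \right)} = \left(-1 + D\right) \left(22 + D\right)$ ($W{\left(D \right)} = \left(D + 22\right) \left(D - 1\right) = \left(22 + D\right) \left(-1 + D\right) = \left(-1 + D\right) \left(22 + D\right)$)
$W{\left(-6 \right)} - B{\left(7,-16 \right)} = \left(-22 + \left(-6\right)^{2} + 21 \left(-6\right)\right) - \left(-1 + \frac{1}{3} \cdot 7 \left(-16\right)\right) = \left(-22 + 36 - 126\right) - \left(-1 - \frac{112}{3}\right) = -112 - - \frac{115}{3} = -112 + \frac{115}{3} = - \frac{221}{3}$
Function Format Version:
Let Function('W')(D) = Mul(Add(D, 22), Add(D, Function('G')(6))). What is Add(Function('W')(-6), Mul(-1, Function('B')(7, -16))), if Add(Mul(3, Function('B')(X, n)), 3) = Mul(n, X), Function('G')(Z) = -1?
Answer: Rational(-221, 3) ≈ -73.667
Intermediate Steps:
Function('B')(X, n) = Add(-1, Mul(Rational(1, 3), X, n)) (Function('B')(X, n) = Add(-1, Mul(Rational(1, 3), Mul(n, X))) = Add(-1, Mul(Rational(1, 3), Mul(X, n))) = Add(-1, Mul(Rational(1, 3), X, n)))
Function('W')(D) = Mul(Add(-1, D), Add(22, D)) (Function('W')(D) = Mul(Add(D, 22), Add(D, -1)) = Mul(Add(22, D), Add(-1, D)) = Mul(Add(-1, D), Add(22, D)))
Add(Function('W')(-6), Mul(-1, Function('B')(7, -16))) = Add(Add(-22, Pow(-6, 2), Mul(21, -6)), Mul(-1, Add(-1, Mul(Rational(1, 3), 7, -16)))) = Add(Add(-22, 36, -126), Mul(-1, Add(-1, Rational(-112, 3)))) = Add(-112, Mul(-1, Rational(-115, 3))) = Add(-112, Rational(115, 3)) = Rational(-221, 3)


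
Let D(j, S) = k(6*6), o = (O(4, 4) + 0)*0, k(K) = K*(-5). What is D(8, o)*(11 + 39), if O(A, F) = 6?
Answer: -9000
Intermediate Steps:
k(K) = -5*K
o = 0 (o = (6 + 0)*0 = 6*0 = 0)
D(j, S) = -180 (D(j, S) = -30*6 = -5*36 = -180)
D(8, o)*(11 + 39) = -180*(11 + 39) = -180*50 = -9000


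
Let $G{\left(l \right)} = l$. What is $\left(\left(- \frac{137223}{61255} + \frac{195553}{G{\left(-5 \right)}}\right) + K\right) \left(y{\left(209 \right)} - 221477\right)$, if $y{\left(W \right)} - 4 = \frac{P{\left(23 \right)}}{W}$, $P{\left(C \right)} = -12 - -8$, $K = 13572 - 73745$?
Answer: $\frac{281511390314782401}{12802295} \approx 2.1989 \cdot 10^{10}$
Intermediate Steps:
$K = -60173$
$P{\left(C \right)} = -4$ ($P{\left(C \right)} = -12 + 8 = -4$)
$y{\left(W \right)} = 4 - \frac{4}{W}$
$\left(\left(- \frac{137223}{61255} + \frac{195553}{G{\left(-5 \right)}}\right) + K\right) \left(y{\left(209 \right)} - 221477\right) = \left(\left(- \frac{137223}{61255} + \frac{195553}{-5}\right) - 60173\right) \left(\left(4 - \frac{4}{209}\right) - 221477\right) = \left(\left(\left(-137223\right) \frac{1}{61255} + 195553 \left(- \frac{1}{5}\right)\right) - 60173\right) \left(\left(4 - \frac{4}{209}\right) - 221477\right) = \left(\left(- \frac{137223}{61255} - \frac{195553}{5}\right) - 60173\right) \left(\left(4 - \frac{4}{209}\right) - 221477\right) = \left(- \frac{2395857026}{61255} - 60173\right) \left(\frac{832}{209} - 221477\right) = \left(- \frac{6081754141}{61255}\right) \left(- \frac{46287861}{209}\right) = \frac{281511390314782401}{12802295}$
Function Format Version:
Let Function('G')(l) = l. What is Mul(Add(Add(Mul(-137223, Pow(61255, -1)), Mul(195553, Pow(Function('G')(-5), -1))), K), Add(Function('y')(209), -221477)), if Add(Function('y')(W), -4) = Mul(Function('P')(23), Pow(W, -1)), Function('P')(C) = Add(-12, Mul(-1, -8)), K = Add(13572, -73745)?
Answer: Rational(281511390314782401, 12802295) ≈ 2.1989e+10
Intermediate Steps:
K = -60173
Function('P')(C) = -4 (Function('P')(C) = Add(-12, 8) = -4)
Function('y')(W) = Add(4, Mul(-4, Pow(W, -1)))
Mul(Add(Add(Mul(-137223, Pow(61255, -1)), Mul(195553, Pow(Function('G')(-5), -1))), K), Add(Function('y')(209), -221477)) = Mul(Add(Add(Mul(-137223, Pow(61255, -1)), Mul(195553, Pow(-5, -1))), -60173), Add(Add(4, Mul(-4, Pow(209, -1))), -221477)) = Mul(Add(Add(Mul(-137223, Rational(1, 61255)), Mul(195553, Rational(-1, 5))), -60173), Add(Add(4, Mul(-4, Rational(1, 209))), -221477)) = Mul(Add(Add(Rational(-137223, 61255), Rational(-195553, 5)), -60173), Add(Add(4, Rational(-4, 209)), -221477)) = Mul(Add(Rational(-2395857026, 61255), -60173), Add(Rational(832, 209), -221477)) = Mul(Rational(-6081754141, 61255), Rational(-46287861, 209)) = Rational(281511390314782401, 12802295)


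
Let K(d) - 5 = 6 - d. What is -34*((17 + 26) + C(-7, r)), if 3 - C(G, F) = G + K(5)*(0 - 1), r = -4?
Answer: -2006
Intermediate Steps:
K(d) = 11 - d (K(d) = 5 + (6 - d) = 11 - d)
C(G, F) = 9 - G (C(G, F) = 3 - (G + (11 - 1*5)*(0 - 1)) = 3 - (G + (11 - 5)*(-1)) = 3 - (G + 6*(-1)) = 3 - (G - 6) = 3 - (-6 + G) = 3 + (6 - G) = 9 - G)
-34*((17 + 26) + C(-7, r)) = -34*((17 + 26) + (9 - 1*(-7))) = -34*(43 + (9 + 7)) = -34*(43 + 16) = -34*59 = -2006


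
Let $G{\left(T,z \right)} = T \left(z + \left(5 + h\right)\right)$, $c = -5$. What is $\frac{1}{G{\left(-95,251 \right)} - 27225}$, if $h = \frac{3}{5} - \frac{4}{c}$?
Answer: $- \frac{1}{51678} \approx -1.9351 \cdot 10^{-5}$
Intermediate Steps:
$h = \frac{7}{5}$ ($h = \frac{3}{5} - \frac{4}{-5} = 3 \cdot \frac{1}{5} - - \frac{4}{5} = \frac{3}{5} + \frac{4}{5} = \frac{7}{5} \approx 1.4$)
$G{\left(T,z \right)} = T \left(\frac{32}{5} + z\right)$ ($G{\left(T,z \right)} = T \left(z + \left(5 + \frac{7}{5}\right)\right) = T \left(z + \frac{32}{5}\right) = T \left(\frac{32}{5} + z\right)$)
$\frac{1}{G{\left(-95,251 \right)} - 27225} = \frac{1}{\frac{1}{5} \left(-95\right) \left(32 + 5 \cdot 251\right) - 27225} = \frac{1}{\frac{1}{5} \left(-95\right) \left(32 + 1255\right) - 27225} = \frac{1}{\frac{1}{5} \left(-95\right) 1287 - 27225} = \frac{1}{-24453 - 27225} = \frac{1}{-51678} = - \frac{1}{51678}$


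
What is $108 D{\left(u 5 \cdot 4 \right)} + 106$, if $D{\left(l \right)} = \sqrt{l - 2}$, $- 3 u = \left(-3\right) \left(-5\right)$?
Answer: $106 + 108 i \sqrt{102} \approx 106.0 + 1090.7 i$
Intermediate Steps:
$u = -5$ ($u = - \frac{\left(-3\right) \left(-5\right)}{3} = \left(- \frac{1}{3}\right) 15 = -5$)
$D{\left(l \right)} = \sqrt{-2 + l}$
$108 D{\left(u 5 \cdot 4 \right)} + 106 = 108 \sqrt{-2 + \left(-5\right) 5 \cdot 4} + 106 = 108 \sqrt{-2 - 100} + 106 = 108 \sqrt{-102} + 106 = 108 i \sqrt{102} + 106 = 106 + 108 i \sqrt{102}$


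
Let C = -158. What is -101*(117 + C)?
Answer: 4141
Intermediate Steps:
-101*(117 + C) = -101*(117 - 158) = -101*(-41) = 4141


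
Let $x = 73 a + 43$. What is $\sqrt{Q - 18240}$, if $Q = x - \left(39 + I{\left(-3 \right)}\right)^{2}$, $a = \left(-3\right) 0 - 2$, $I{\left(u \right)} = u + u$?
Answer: $2 i \sqrt{4858} \approx 139.4 i$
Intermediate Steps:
$I{\left(u \right)} = 2 u$
$a = -2$ ($a = 0 - 2 = -2$)
$x = -103$ ($x = 73 \left(-2\right) + 43 = -146 + 43 = -103$)
$Q = -1192$ ($Q = -103 - \left(39 + 2 \left(-3\right)\right)^{2} = -103 - \left(39 - 6\right)^{2} = -103 - 33^{2} = -103 - 1089 = -1192$)
$\sqrt{Q - 18240} = \sqrt{-1192 - 18240} = \sqrt{-19432} = 2 i \sqrt{4858}$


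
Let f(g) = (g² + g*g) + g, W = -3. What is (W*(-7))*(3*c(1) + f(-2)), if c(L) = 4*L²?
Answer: 378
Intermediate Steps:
f(g) = g + 2*g² (f(g) = (g² + g²) + g = 2*g² + g = g + 2*g²)
(W*(-7))*(3*c(1) + f(-2)) = (-3*(-7))*(3*(4*1²) - 2*(1 + 2*(-2))) = 21*(3*(4*1) - 2*(1 - 4)) = 21*(3*4 - 2*(-3)) = 21*(12 + 6) = 21*18 = 378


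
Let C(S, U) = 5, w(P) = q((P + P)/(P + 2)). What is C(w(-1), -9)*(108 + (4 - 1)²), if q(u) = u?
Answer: 585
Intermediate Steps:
w(P) = 2*P/(2 + P) (w(P) = (P + P)/(P + 2) = (2*P)/(2 + P) = 2*P/(2 + P))
C(w(-1), -9)*(108 + (4 - 1)²) = 5*(108 + (4 - 1)²) = 5*(108 + 3²) = 5*(108 + 9) = 5*117 = 585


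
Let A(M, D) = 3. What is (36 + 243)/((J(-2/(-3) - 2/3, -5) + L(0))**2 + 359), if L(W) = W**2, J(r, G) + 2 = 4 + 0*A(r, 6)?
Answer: 93/121 ≈ 0.76859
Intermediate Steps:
J(r, G) = 2 (J(r, G) = -2 + (4 + 0*3) = -2 + (4 + 0) = -2 + 4 = 2)
(36 + 243)/((J(-2/(-3) - 2/3, -5) + L(0))**2 + 359) = (36 + 243)/((2 + 0**2)**2 + 359) = 279/((2 + 0)**2 + 359) = 279/(2**2 + 359) = 279/(4 + 359) = 279/363 = 279*(1/363) = 93/121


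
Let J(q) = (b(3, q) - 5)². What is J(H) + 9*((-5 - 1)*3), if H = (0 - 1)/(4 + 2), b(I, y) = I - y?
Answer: -5711/36 ≈ -158.64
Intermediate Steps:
H = -⅙ (H = -1/6 = -1*⅙ = -⅙ ≈ -0.16667)
J(q) = (-2 - q)² (J(q) = ((3 - q) - 5)² = (-2 - q)²)
J(H) + 9*((-5 - 1)*3) = (2 - ⅙)² + 9*((-5 - 1)*3) = (11/6)² + 9*(-6*3) = 121/36 + 9*(-18) = 121/36 - 162 = -5711/36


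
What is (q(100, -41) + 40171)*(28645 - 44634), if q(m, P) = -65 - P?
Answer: -641910383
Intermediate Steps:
(q(100, -41) + 40171)*(28645 - 44634) = ((-65 - 1*(-41)) + 40171)*(28645 - 44634) = ((-65 + 41) + 40171)*(-15989) = (-24 + 40171)*(-15989) = 40147*(-15989) = -641910383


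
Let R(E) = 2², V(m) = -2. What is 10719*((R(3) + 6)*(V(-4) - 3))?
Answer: -535950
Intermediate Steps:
R(E) = 4
10719*((R(3) + 6)*(V(-4) - 3)) = 10719*((4 + 6)*(-2 - 3)) = 10719*(10*(-5)) = 10719*(-50) = -535950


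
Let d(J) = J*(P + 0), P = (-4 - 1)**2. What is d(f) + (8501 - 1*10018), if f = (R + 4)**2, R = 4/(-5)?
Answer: -1261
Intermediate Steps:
R = -4/5 (R = 4*(-1/5) = -4/5 ≈ -0.80000)
P = 25 (P = (-5)**2 = 25)
f = 256/25 (f = (-4/5 + 4)**2 = (16/5)**2 = 256/25 ≈ 10.240)
d(J) = 25*J (d(J) = J*(25 + 0) = J*25 = 25*J)
d(f) + (8501 - 1*10018) = 25*(256/25) + (8501 - 1*10018) = 256 + (8501 - 10018) = 256 - 1517 = -1261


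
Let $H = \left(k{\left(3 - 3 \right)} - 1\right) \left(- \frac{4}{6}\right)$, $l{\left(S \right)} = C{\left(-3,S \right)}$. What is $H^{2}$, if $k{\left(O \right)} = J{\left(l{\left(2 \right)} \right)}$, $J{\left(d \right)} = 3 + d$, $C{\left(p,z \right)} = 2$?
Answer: $\frac{64}{9} \approx 7.1111$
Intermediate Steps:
$l{\left(S \right)} = 2$
$k{\left(O \right)} = 5$ ($k{\left(O \right)} = 3 + 2 = 5$)
$H = - \frac{8}{3}$ ($H = \left(5 - 1\right) \left(- \frac{4}{6}\right) = 4 \left(\left(-4\right) \frac{1}{6}\right) = 4 \left(- \frac{2}{3}\right) = - \frac{8}{3} \approx -2.6667$)
$H^{2} = \left(- \frac{8}{3}\right)^{2} = \frac{64}{9}$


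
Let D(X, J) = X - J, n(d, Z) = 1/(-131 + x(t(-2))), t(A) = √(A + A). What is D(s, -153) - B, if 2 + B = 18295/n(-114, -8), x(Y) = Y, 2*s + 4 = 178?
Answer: 2396887 - 36590*I ≈ 2.3969e+6 - 36590.0*I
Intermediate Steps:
s = 87 (s = -2 + (½)*178 = -2 + 89 = 87)
t(A) = √2*√A (t(A) = √(2*A) = √2*√A)
n(d, Z) = (-131 - 2*I)/17165 (n(d, Z) = 1/(-131 + √2*√(-2)) = 1/(-131 + √2*(I*√2)) = 1/(-131 + 2*I) = (-131 - 2*I)/17165)
B = -2 + 314033675*(-131/17165 + 2*I/17165) (B = -2 + 18295/(-131/17165 - 2*I/17165) = -2 + 18295*(17165*(-131/17165 + 2*I/17165)) = -2 + 314033675*(-131/17165 + 2*I/17165) ≈ -2.3966e+6 + 36590.0*I)
D(s, -153) - B = (87 - 1*(-153)) - (-2396647 + 36590*I) = (87 + 153) + (2396647 - 36590*I) = 240 + (2396647 - 36590*I) = 2396887 - 36590*I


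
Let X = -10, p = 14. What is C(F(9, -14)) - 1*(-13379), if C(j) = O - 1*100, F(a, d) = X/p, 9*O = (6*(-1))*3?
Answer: 13277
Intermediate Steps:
O = -2 (O = ((6*(-1))*3)/9 = (-6*3)/9 = (1/9)*(-18) = -2)
F(a, d) = -5/7 (F(a, d) = -10/14 = -10*1/14 = -5/7)
C(j) = -102 (C(j) = -2 - 1*100 = -2 - 100 = -102)
C(F(9, -14)) - 1*(-13379) = -102 - 1*(-13379) = -102 + 13379 = 13277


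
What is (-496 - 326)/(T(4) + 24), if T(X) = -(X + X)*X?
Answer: 411/4 ≈ 102.75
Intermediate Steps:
T(X) = -2*X² (T(X) = -2*X*X = -2*X²)
(-496 - 326)/(T(4) + 24) = (-496 - 326)/(-2*4² + 24) = -822/(-2*16 + 24) = -822/(-32 + 24) = -822/(-8) = -822*(-⅛) = 411/4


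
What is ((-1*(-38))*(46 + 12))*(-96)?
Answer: -211584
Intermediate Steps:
((-1*(-38))*(46 + 12))*(-96) = (38*58)*(-96) = 2204*(-96) = -211584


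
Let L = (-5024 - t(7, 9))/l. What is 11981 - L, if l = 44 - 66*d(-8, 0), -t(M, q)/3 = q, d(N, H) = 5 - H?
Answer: 3421569/286 ≈ 11964.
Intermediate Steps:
t(M, q) = -3*q
l = -286 (l = 44 - 66*(5 - 1*0) = 44 - 66*(5 + 0) = 44 - 66*5 = 44 - 330 = -286)
L = 4997/286 (L = (-5024 - (-3)*9)/(-286) = (-5024 - 1*(-27))*(-1/286) = (-5024 + 27)*(-1/286) = -4997*(-1/286) = 4997/286 ≈ 17.472)
11981 - L = 11981 - 1*4997/286 = 11981 - 4997/286 = 3421569/286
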